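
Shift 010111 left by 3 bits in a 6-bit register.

Original: 010111 (decimal 23)
Shift left by 3 positions
Append 3 zeros on the right and drop the 3 high bits that overflow the 6-bit width
Result: 111000 (decimal 56)
Equivalent: 23 << 3 = 23 × 2^3 = 184, truncated to 6 bits = 56



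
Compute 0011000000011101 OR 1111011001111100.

OR: 1 when either bit is 1
  0011000000011101
| 1111011001111100
------------------
  1111011001111101
Decimal: 12317 | 63100 = 63101



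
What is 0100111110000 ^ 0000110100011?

XOR: 1 when bits differ
  0100111110000
^ 0000110100011
---------------
  0100001010011
Decimal: 2544 ^ 419 = 2131



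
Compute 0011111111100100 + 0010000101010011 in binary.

Add column by column from the right: bit + bit + carry-in; write the sum mod 2, carry 1 when the sum is 2 or 3.
carry:  0111111110000000
        0011111111100100
+       0010000101010011
------------------------
       00110000100110111
(the carry out of the leftmost column, 0, becomes the leading bit)
Decimal check:
  0011111111100100 = 8192 + 4096 + 2048 + 1024 + 512 + 256 + 128 + 64 + 32 + 4 = 16356
  0010000101010011 = 8192 + 256 + 64 + 16 + 2 + 1 = 8531
  16356 + 8531 = 24887, and 00110000100110111 = 16384 + 8192 + 256 + 32 + 16 + 4 + 2 + 1 = 24887 ✓



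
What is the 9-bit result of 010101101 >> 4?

Original: 010101101 (decimal 173)
Shift right by 4 positions
Drop the 4 low bits; fill with zeros on the left
Result: 000001010 (decimal 10)
Equivalent: 173 >> 4 = 173 ÷ 2^4 = 10



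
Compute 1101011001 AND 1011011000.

AND: 1 only when both bits are 1
  1101011001
& 1011011000
------------
  1001011000
Decimal: 857 & 728 = 600



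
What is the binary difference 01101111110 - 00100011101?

Method 1 - Direct subtraction (column by column from the right: bit − bit − borrow-in; if negative, add 2 and borrow 1 from the next column):
borrow: 00000000010
        01101111110
-       00100011101
-------------------
        01001100001

Method 2 - Add two's complement:
Two's complement of 00100011101: invert → 11011100010, add 1 → 11011100011
  01101111110
+ 11011100011
-------------
 101001100001  (end carry out of the top bit = 1)
Discarding the end carry: 01001100001
Decimal check:
  01101111110 = 512 + 256 + 64 + 32 + 16 + 8 + 4 + 2 = 894
  00100011101 = 256 + 16 + 8 + 4 + 1 = 285
  894 - 285 = 609, and 01001100001 = 512 + 64 + 32 + 1 = 609 ✓



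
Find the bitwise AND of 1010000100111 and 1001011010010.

AND: 1 only when both bits are 1
  1010000100111
& 1001011010010
---------------
  1000000000010
Decimal: 5159 & 4818 = 4098



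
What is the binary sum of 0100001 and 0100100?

Add column by column from the right: bit + bit + carry-in; write the sum mod 2, carry 1 when the sum is 2 or 3.
carry:  1000000
        0100001
+       0100100
---------------
       01000101
(the carry out of the leftmost column, 0, becomes the leading bit)
Decimal check:
  0100001 = 32 + 1 = 33
  0100100 = 32 + 4 = 36
  33 + 36 = 69, and 01000101 = 64 + 4 + 1 = 69 ✓



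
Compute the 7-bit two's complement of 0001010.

Original: 0001010
Step 1 - Invert all bits: 1110101
Step 2 - Add 1: 1110110
Verification: 0001010 + 1110110 = 10000000; discarding the end carry (carry out of the top bit) leaves the 7-bit value 0000000, as required for x + (-x)



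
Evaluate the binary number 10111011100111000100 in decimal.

Sum of powers of 2 for each 1-bit:
2^2 + 2^6 + 2^7 + 2^8 + 2^11 + 2^12 + 2^13 + 2^15 + 2^16 + 2^17 + 2^19
= 4 + 64 + 128 + 256 + 2048 + 4096 + 8192 + 32768 + 65536 + 131072 + 524288
= 768452



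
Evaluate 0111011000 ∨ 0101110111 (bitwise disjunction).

OR: 1 when either bit is 1
  0111011000
| 0101110111
------------
  0111111111
Decimal: 472 | 375 = 511



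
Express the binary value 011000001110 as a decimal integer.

Sum of powers of 2 for each 1-bit:
2^1 + 2^2 + 2^3 + 2^9 + 2^10
= 2 + 4 + 8 + 512 + 1024
= 1550



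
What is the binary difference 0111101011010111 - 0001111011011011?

Method 1 - Direct subtraction (column by column from the right: bit − bit − borrow-in; if negative, add 2 and borrow 1 from the next column):
borrow: 0011111111110000
        0111101011010111
-       0001111011011011
------------------------
        0101101111111100

Method 2 - Add two's complement:
Two's complement of 0001111011011011: invert → 1110000100100100, add 1 → 1110000100100101
  0111101011010111
+ 1110000100100101
------------------
 10101101111111100  (end carry out of the top bit = 1)
Discarding the end carry: 0101101111111100
Decimal check:
  0111101011010111 = 16384 + 8192 + 4096 + 2048 + 512 + 128 + 64 + 16 + 4 + 2 + 1 = 31447
  0001111011011011 = 4096 + 2048 + 1024 + 512 + 128 + 64 + 16 + 8 + 2 + 1 = 7899
  31447 - 7899 = 23548, and 0101101111111100 = 16384 + 4096 + 2048 + 512 + 256 + 128 + 64 + 32 + 16 + 8 + 4 = 23548 ✓



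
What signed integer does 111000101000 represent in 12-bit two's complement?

Binary: 111000101000
Sign bit: 1 (negative)
Invert: 000111010111
Add 1:  000111011000
Magnitude: 000111011000 = 256 + 128 + 64 + 16 + 8 = 472
Value: -472



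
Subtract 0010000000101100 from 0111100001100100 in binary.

Method 1 - Direct subtraction (column by column from the right: bit − bit − borrow-in; if negative, add 2 and borrow 1 from the next column):
borrow: 0000000001110000
        0111100001100100
-       0010000000101100
------------------------
        0101100000111000

Method 2 - Add two's complement:
Two's complement of 0010000000101100: invert → 1101111111010011, add 1 → 1101111111010100
  0111100001100100
+ 1101111111010100
------------------
 10101100000111000  (end carry out of the top bit = 1)
Discarding the end carry: 0101100000111000
Decimal check:
  0111100001100100 = 16384 + 8192 + 4096 + 2048 + 64 + 32 + 4 = 30820
  0010000000101100 = 8192 + 32 + 8 + 4 = 8236
  30820 - 8236 = 22584, and 0101100000111000 = 16384 + 4096 + 2048 + 32 + 16 + 8 = 22584 ✓



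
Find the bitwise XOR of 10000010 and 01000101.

XOR: 1 when bits differ
  10000010
^ 01000101
----------
  11000111
Decimal: 130 ^ 69 = 199



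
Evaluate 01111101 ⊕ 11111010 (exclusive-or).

XOR: 1 when bits differ
  01111101
^ 11111010
----------
  10000111
Decimal: 125 ^ 250 = 135



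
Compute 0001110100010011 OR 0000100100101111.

OR: 1 when either bit is 1
  0001110100010011
| 0000100100101111
------------------
  0001110100111111
Decimal: 7443 | 2351 = 7487



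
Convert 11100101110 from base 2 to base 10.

Sum of powers of 2 for each 1-bit:
2^1 + 2^2 + 2^3 + 2^5 + 2^8 + 2^9 + 2^10
= 2 + 4 + 8 + 32 + 256 + 512 + 1024
= 1838



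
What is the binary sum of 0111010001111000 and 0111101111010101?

Add column by column from the right: bit + bit + carry-in; write the sum mod 2, carry 1 when the sum is 2 or 3.
carry:  1111111111100000
        0111010001111000
+       0111101111010101
------------------------
       01111000001001101
(the carry out of the leftmost column, 0, becomes the leading bit)
Decimal check:
  0111010001111000 = 16384 + 8192 + 4096 + 1024 + 64 + 32 + 16 + 8 = 29816
  0111101111010101 = 16384 + 8192 + 4096 + 2048 + 512 + 256 + 128 + 64 + 16 + 4 + 1 = 31701
  29816 + 31701 = 61517, and 01111000001001101 = 32768 + 16384 + 8192 + 4096 + 64 + 8 + 4 + 1 = 61517 ✓



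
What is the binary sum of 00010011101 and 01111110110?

Add column by column from the right: bit + bit + carry-in; write the sum mod 2, carry 1 when the sum is 2 or 3.
carry:  11111111000
        00010011101
+       01111110110
-------------------
       010010010011
(the carry out of the leftmost column, 0, becomes the leading bit)
Decimal check:
  00010011101 = 128 + 16 + 8 + 4 + 1 = 157
  01111110110 = 512 + 256 + 128 + 64 + 32 + 16 + 4 + 2 = 1014
  157 + 1014 = 1171, and 010010010011 = 1024 + 128 + 16 + 2 + 1 = 1171 ✓



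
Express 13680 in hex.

Using repeated division by 16 (digits 10–15 are A–F):
13680 ÷ 16 = 855 remainder 0
855 ÷ 16 = 53 remainder 7
53 ÷ 16 = 3 remainder 5
3 ÷ 16 = 0 remainder 3
Reading remainders bottom to top: 3570



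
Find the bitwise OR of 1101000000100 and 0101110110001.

OR: 1 when either bit is 1
  1101000000100
| 0101110110001
---------------
  1101110110101
Decimal: 6660 | 2993 = 7093



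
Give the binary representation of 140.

Using repeated division by 2:
140 ÷ 2 = 70 remainder 0
70 ÷ 2 = 35 remainder 0
35 ÷ 2 = 17 remainder 1
17 ÷ 2 = 8 remainder 1
8 ÷ 2 = 4 remainder 0
4 ÷ 2 = 2 remainder 0
2 ÷ 2 = 1 remainder 0
1 ÷ 2 = 0 remainder 1
Reading remainders bottom to top: 10001100



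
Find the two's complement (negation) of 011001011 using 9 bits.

Original: 011001011
Step 1 - Invert all bits: 100110100
Step 2 - Add 1: 100110101
Verification: 011001011 + 100110101 = 1000000000; discarding the end carry (carry out of the top bit) leaves the 9-bit value 000000000, as required for x + (-x)



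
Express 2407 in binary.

Using repeated division by 2:
2407 ÷ 2 = 1203 remainder 1
1203 ÷ 2 = 601 remainder 1
601 ÷ 2 = 300 remainder 1
300 ÷ 2 = 150 remainder 0
150 ÷ 2 = 75 remainder 0
75 ÷ 2 = 37 remainder 1
37 ÷ 2 = 18 remainder 1
18 ÷ 2 = 9 remainder 0
9 ÷ 2 = 4 remainder 1
4 ÷ 2 = 2 remainder 0
2 ÷ 2 = 1 remainder 0
1 ÷ 2 = 0 remainder 1
Reading remainders bottom to top: 100101100111



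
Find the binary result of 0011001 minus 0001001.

Method 1 - Direct subtraction (column by column from the right: bit − bit − borrow-in; if negative, add 2 and borrow 1 from the next column):
borrow: 0000000
        0011001
-       0001001
---------------
        0010000

Method 2 - Add two's complement:
Two's complement of 0001001: invert → 1110110, add 1 → 1110111
  0011001
+ 1110111
---------
 10010000  (end carry out of the top bit = 1)
Discarding the end carry: 0010000
Decimal check:
  0011001 = 16 + 8 + 1 = 25
  0001001 = 8 + 1 = 9
  25 - 9 = 16, and 0010000 = 16 ✓



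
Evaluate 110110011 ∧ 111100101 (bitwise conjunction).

AND: 1 only when both bits are 1
  110110011
& 111100101
-----------
  110100001
Decimal: 435 & 485 = 417



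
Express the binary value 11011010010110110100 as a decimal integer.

Sum of powers of 2 for each 1-bit:
2^2 + 2^4 + 2^5 + 2^7 + 2^8 + 2^10 + 2^13 + 2^15 + 2^16 + 2^18 + 2^19
= 4 + 16 + 32 + 128 + 256 + 1024 + 8192 + 32768 + 65536 + 262144 + 524288
= 894388



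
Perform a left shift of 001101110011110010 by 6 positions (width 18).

Original: 001101110011110010 (decimal 56562)
Shift left by 6 positions
Append 6 zeros on the right and drop the 6 high bits that overflow the 18-bit width
Result: 110011110010000000 (decimal 212096)
Equivalent: 56562 << 6 = 56562 × 2^6 = 3619968, truncated to 18 bits = 212096



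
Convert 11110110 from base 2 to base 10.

Sum of powers of 2 for each 1-bit:
2^1 + 2^2 + 2^4 + 2^5 + 2^6 + 2^7
= 2 + 4 + 16 + 32 + 64 + 128
= 246



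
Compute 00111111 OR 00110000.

OR: 1 when either bit is 1
  00111111
| 00110000
----------
  00111111
Decimal: 63 | 48 = 63



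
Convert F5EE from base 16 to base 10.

Expand by place value (powers of 16):
Digit values: F = 15, E = 14
F5EE = 15 × 16^3 + 5 × 16^2 + 14 × 16^1 + 14 × 16^0
= 15 × 4096 + 5 × 256 + 14 × 16 + 14 × 1
= 61440 + 1280 + 224 + 14
= 62958



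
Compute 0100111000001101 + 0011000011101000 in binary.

Add column by column from the right: bit + bit + carry-in; write the sum mod 2, carry 1 when the sum is 2 or 3.
carry:  0000000000010000
        0100111000001101
+       0011000011101000
------------------------
       00111111011110101
(the carry out of the leftmost column, 0, becomes the leading bit)
Decimal check:
  0100111000001101 = 16384 + 2048 + 1024 + 512 + 8 + 4 + 1 = 19981
  0011000011101000 = 8192 + 4096 + 128 + 64 + 32 + 8 = 12520
  19981 + 12520 = 32501, and 00111111011110101 = 16384 + 8192 + 4096 + 2048 + 1024 + 512 + 128 + 64 + 32 + 16 + 4 + 1 = 32501 ✓



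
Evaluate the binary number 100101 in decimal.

Sum of powers of 2 for each 1-bit:
2^0 + 2^2 + 2^5
= 1 + 4 + 32
= 37



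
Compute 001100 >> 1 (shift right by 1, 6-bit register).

Original: 001100 (decimal 12)
Shift right by 1 position
Drop the 1 low bit; fill with zero on the left
Result: 000110 (decimal 6)
Equivalent: 12 >> 1 = 12 ÷ 2^1 = 6



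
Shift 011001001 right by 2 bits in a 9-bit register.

Original: 011001001 (decimal 201)
Shift right by 2 positions
Drop the 2 low bits; fill with zeros on the left
Result: 000110010 (decimal 50)
Equivalent: 201 >> 2 = 201 ÷ 2^2 = 50



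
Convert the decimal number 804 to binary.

Using repeated division by 2:
804 ÷ 2 = 402 remainder 0
402 ÷ 2 = 201 remainder 0
201 ÷ 2 = 100 remainder 1
100 ÷ 2 = 50 remainder 0
50 ÷ 2 = 25 remainder 0
25 ÷ 2 = 12 remainder 1
12 ÷ 2 = 6 remainder 0
6 ÷ 2 = 3 remainder 0
3 ÷ 2 = 1 remainder 1
1 ÷ 2 = 0 remainder 1
Reading remainders bottom to top: 1100100100



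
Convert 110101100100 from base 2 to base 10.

Sum of powers of 2 for each 1-bit:
2^2 + 2^5 + 2^6 + 2^8 + 2^10 + 2^11
= 4 + 32 + 64 + 256 + 1024 + 2048
= 3428



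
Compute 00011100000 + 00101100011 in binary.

Add column by column from the right: bit + bit + carry-in; write the sum mod 2, carry 1 when the sum is 2 or 3.
carry:  01111000000
        00011100000
+       00101100011
-------------------
       001001000011
(the carry out of the leftmost column, 0, becomes the leading bit)
Decimal check:
  00011100000 = 128 + 64 + 32 = 224
  00101100011 = 256 + 64 + 32 + 2 + 1 = 355
  224 + 355 = 579, and 001001000011 = 512 + 64 + 2 + 1 = 579 ✓



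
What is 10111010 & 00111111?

AND: 1 only when both bits are 1
  10111010
& 00111111
----------
  00111010
Decimal: 186 & 63 = 58



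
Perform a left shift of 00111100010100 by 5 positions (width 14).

Original: 00111100010100 (decimal 3860)
Shift left by 5 positions
Append 5 zeros on the right and drop the 5 high bits that overflow the 14-bit width
Result: 10001010000000 (decimal 8832)
Equivalent: 3860 << 5 = 3860 × 2^5 = 123520, truncated to 14 bits = 8832



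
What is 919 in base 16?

Using repeated division by 16 (digits 10–15 are A–F):
919 ÷ 16 = 57 remainder 7
57 ÷ 16 = 3 remainder 9
3 ÷ 16 = 0 remainder 3
Reading remainders bottom to top: 397



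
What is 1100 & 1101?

AND: 1 only when both bits are 1
  1100
& 1101
------
  1100
Decimal: 12 & 13 = 12



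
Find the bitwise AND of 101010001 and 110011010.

AND: 1 only when both bits are 1
  101010001
& 110011010
-----------
  100010000
Decimal: 337 & 410 = 272



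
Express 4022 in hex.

Using repeated division by 16 (digits 10–15 are A–F):
4022 ÷ 16 = 251 remainder 6
251 ÷ 16 = 15 remainder 11 (B)
15 ÷ 16 = 0 remainder 15 (F)
Reading remainders bottom to top: FB6



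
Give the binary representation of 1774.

Using repeated division by 2:
1774 ÷ 2 = 887 remainder 0
887 ÷ 2 = 443 remainder 1
443 ÷ 2 = 221 remainder 1
221 ÷ 2 = 110 remainder 1
110 ÷ 2 = 55 remainder 0
55 ÷ 2 = 27 remainder 1
27 ÷ 2 = 13 remainder 1
13 ÷ 2 = 6 remainder 1
6 ÷ 2 = 3 remainder 0
3 ÷ 2 = 1 remainder 1
1 ÷ 2 = 0 remainder 1
Reading remainders bottom to top: 11011101110



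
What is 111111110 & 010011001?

AND: 1 only when both bits are 1
  111111110
& 010011001
-----------
  010011000
Decimal: 510 & 153 = 152



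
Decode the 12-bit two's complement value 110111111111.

Binary: 110111111111
Sign bit: 1 (negative)
Invert: 001000000000
Add 1:  001000000001
Magnitude: 001000000001 = 512 + 1 = 513
Value: -513



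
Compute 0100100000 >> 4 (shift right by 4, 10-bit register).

Original: 0100100000 (decimal 288)
Shift right by 4 positions
Drop the 4 low bits; fill with zeros on the left
Result: 0000010010 (decimal 18)
Equivalent: 288 >> 4 = 288 ÷ 2^4 = 18



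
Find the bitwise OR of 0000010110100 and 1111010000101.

OR: 1 when either bit is 1
  0000010110100
| 1111010000101
---------------
  1111010110101
Decimal: 180 | 7813 = 7861



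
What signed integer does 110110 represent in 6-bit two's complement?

Binary: 110110
Sign bit: 1 (negative)
Invert: 001001
Add 1:  001010
Magnitude: 001010 = 8 + 2 = 10
Value: -10



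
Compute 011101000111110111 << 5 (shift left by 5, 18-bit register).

Original: 011101000111110111 (decimal 119287)
Shift left by 5 positions
Append 5 zeros on the right and drop the 5 high bits that overflow the 18-bit width
Result: 100011111011100000 (decimal 147168)
Equivalent: 119287 << 5 = 119287 × 2^5 = 3817184, truncated to 18 bits = 147168



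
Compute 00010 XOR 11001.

XOR: 1 when bits differ
  00010
^ 11001
-------
  11011
Decimal: 2 ^ 25 = 27



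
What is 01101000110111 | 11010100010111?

OR: 1 when either bit is 1
  01101000110111
| 11010100010111
----------------
  11111100110111
Decimal: 6711 | 13591 = 16183



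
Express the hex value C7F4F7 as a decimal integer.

Expand by place value (powers of 16):
Digit values: C = 12, F = 15
C7F4F7 = 12 × 16^5 + 7 × 16^4 + 15 × 16^3 + 4 × 16^2 + 15 × 16^1 + 7 × 16^0
= 12 × 1048576 + 7 × 65536 + 15 × 4096 + 4 × 256 + 15 × 16 + 7 × 1
= 12582912 + 458752 + 61440 + 1024 + 240 + 7
= 13104375



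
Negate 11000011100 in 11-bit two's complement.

Original (sign bit 1, negative): 11000011100
Step 1 - Invert all bits: 00111100011
Step 2 - Add 1: 00111100100
Verification: 11000011100 + 00111100100 = 100000000000; discarding the end carry (carry out of the top bit) leaves the 11-bit value 00000000000, as required for x + (-x)



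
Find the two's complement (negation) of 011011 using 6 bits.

Original: 011011
Step 1 - Invert all bits: 100100
Step 2 - Add 1: 100101
Verification: 011011 + 100101 = 1000000; discarding the end carry (carry out of the top bit) leaves the 6-bit value 000000, as required for x + (-x)



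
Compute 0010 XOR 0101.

XOR: 1 when bits differ
  0010
^ 0101
------
  0111
Decimal: 2 ^ 5 = 7



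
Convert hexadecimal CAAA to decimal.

Expand by place value (powers of 16):
Digit values: C = 12, A = 10
CAAA = 12 × 16^3 + 10 × 16^2 + 10 × 16^1 + 10 × 16^0
= 12 × 4096 + 10 × 256 + 10 × 16 + 10 × 1
= 49152 + 2560 + 160 + 10
= 51882



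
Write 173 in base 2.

Using repeated division by 2:
173 ÷ 2 = 86 remainder 1
86 ÷ 2 = 43 remainder 0
43 ÷ 2 = 21 remainder 1
21 ÷ 2 = 10 remainder 1
10 ÷ 2 = 5 remainder 0
5 ÷ 2 = 2 remainder 1
2 ÷ 2 = 1 remainder 0
1 ÷ 2 = 0 remainder 1
Reading remainders bottom to top: 10101101



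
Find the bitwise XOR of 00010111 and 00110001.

XOR: 1 when bits differ
  00010111
^ 00110001
----------
  00100110
Decimal: 23 ^ 49 = 38



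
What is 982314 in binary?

Using repeated division by 2:
982314 ÷ 2 = 491157 remainder 0
491157 ÷ 2 = 245578 remainder 1
245578 ÷ 2 = 122789 remainder 0
122789 ÷ 2 = 61394 remainder 1
61394 ÷ 2 = 30697 remainder 0
30697 ÷ 2 = 15348 remainder 1
15348 ÷ 2 = 7674 remainder 0
7674 ÷ 2 = 3837 remainder 0
3837 ÷ 2 = 1918 remainder 1
1918 ÷ 2 = 959 remainder 0
959 ÷ 2 = 479 remainder 1
479 ÷ 2 = 239 remainder 1
239 ÷ 2 = 119 remainder 1
119 ÷ 2 = 59 remainder 1
59 ÷ 2 = 29 remainder 1
29 ÷ 2 = 14 remainder 1
14 ÷ 2 = 7 remainder 0
7 ÷ 2 = 3 remainder 1
3 ÷ 2 = 1 remainder 1
1 ÷ 2 = 0 remainder 1
Reading remainders bottom to top: 11101111110100101010



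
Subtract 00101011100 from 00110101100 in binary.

Method 1 - Direct subtraction (column by column from the right: bit − bit − borrow-in; if negative, add 2 and borrow 1 from the next column):
borrow: 00010100000
        00110101100
-       00101011100
-------------------
        00001010000

Method 2 - Add two's complement:
Two's complement of 00101011100: invert → 11010100011, add 1 → 11010100100
  00110101100
+ 11010100100
-------------
 100001010000  (end carry out of the top bit = 1)
Discarding the end carry: 00001010000
Decimal check:
  00110101100 = 256 + 128 + 32 + 8 + 4 = 428
  00101011100 = 256 + 64 + 16 + 8 + 4 = 348
  428 - 348 = 80, and 00001010000 = 64 + 16 = 80 ✓



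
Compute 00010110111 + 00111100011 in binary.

Add column by column from the right: bit + bit + carry-in; write the sum mod 2, carry 1 when the sum is 2 or 3.
carry:  01111001110
        00010110111
+       00111100011
-------------------
       001010011010
(the carry out of the leftmost column, 0, becomes the leading bit)
Decimal check:
  00010110111 = 128 + 32 + 16 + 4 + 2 + 1 = 183
  00111100011 = 256 + 128 + 64 + 32 + 2 + 1 = 483
  183 + 483 = 666, and 001010011010 = 512 + 128 + 16 + 8 + 2 = 666 ✓



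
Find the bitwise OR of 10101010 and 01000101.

OR: 1 when either bit is 1
  10101010
| 01000101
----------
  11101111
Decimal: 170 | 69 = 239



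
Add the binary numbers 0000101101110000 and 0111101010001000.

Add column by column from the right: bit + bit + carry-in; write the sum mod 2, carry 1 when the sum is 2 or 3.
carry:  1111010000000000
        0000101101110000
+       0111101010001000
------------------------
       01000010111111000
(the carry out of the leftmost column, 0, becomes the leading bit)
Decimal check:
  0000101101110000 = 2048 + 512 + 256 + 64 + 32 + 16 = 2928
  0111101010001000 = 16384 + 8192 + 4096 + 2048 + 512 + 128 + 8 = 31368
  2928 + 31368 = 34296, and 01000010111111000 = 32768 + 1024 + 256 + 128 + 64 + 32 + 16 + 8 = 34296 ✓



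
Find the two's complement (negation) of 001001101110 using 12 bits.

Original: 001001101110
Step 1 - Invert all bits: 110110010001
Step 2 - Add 1: 110110010010
Verification: 001001101110 + 110110010010 = 1000000000000; discarding the end carry (carry out of the top bit) leaves the 12-bit value 000000000000, as required for x + (-x)



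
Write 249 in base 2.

Using repeated division by 2:
249 ÷ 2 = 124 remainder 1
124 ÷ 2 = 62 remainder 0
62 ÷ 2 = 31 remainder 0
31 ÷ 2 = 15 remainder 1
15 ÷ 2 = 7 remainder 1
7 ÷ 2 = 3 remainder 1
3 ÷ 2 = 1 remainder 1
1 ÷ 2 = 0 remainder 1
Reading remainders bottom to top: 11111001



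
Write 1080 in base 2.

Using repeated division by 2:
1080 ÷ 2 = 540 remainder 0
540 ÷ 2 = 270 remainder 0
270 ÷ 2 = 135 remainder 0
135 ÷ 2 = 67 remainder 1
67 ÷ 2 = 33 remainder 1
33 ÷ 2 = 16 remainder 1
16 ÷ 2 = 8 remainder 0
8 ÷ 2 = 4 remainder 0
4 ÷ 2 = 2 remainder 0
2 ÷ 2 = 1 remainder 0
1 ÷ 2 = 0 remainder 1
Reading remainders bottom to top: 10000111000



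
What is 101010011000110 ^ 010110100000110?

XOR: 1 when bits differ
  101010011000110
^ 010110100000110
-----------------
  111100111000000
Decimal: 21702 ^ 11526 = 31168



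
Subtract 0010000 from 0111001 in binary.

Method 1 - Direct subtraction (column by column from the right: bit − bit − borrow-in; if negative, add 2 and borrow 1 from the next column):
borrow: 0000000
        0111001
-       0010000
---------------
        0101001

Method 2 - Add two's complement:
Two's complement of 0010000: invert → 1101111, add 1 → 1110000
  0111001
+ 1110000
---------
 10101001  (end carry out of the top bit = 1)
Discarding the end carry: 0101001
Decimal check:
  0111001 = 32 + 16 + 8 + 1 = 57
  0010000 = 16
  57 - 16 = 41, and 0101001 = 32 + 8 + 1 = 41 ✓



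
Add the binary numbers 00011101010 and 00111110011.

Add column by column from the right: bit + bit + carry-in; write the sum mod 2, carry 1 when the sum is 2 or 3.
carry:  01111000100
        00011101010
+       00111110011
-------------------
       001011011101
(the carry out of the leftmost column, 0, becomes the leading bit)
Decimal check:
  00011101010 = 128 + 64 + 32 + 8 + 2 = 234
  00111110011 = 256 + 128 + 64 + 32 + 16 + 2 + 1 = 499
  234 + 499 = 733, and 001011011101 = 512 + 128 + 64 + 16 + 8 + 4 + 1 = 733 ✓



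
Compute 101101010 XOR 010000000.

XOR: 1 when bits differ
  101101010
^ 010000000
-----------
  111101010
Decimal: 362 ^ 128 = 490



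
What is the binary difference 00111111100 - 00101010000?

Method 1 - Direct subtraction (column by column from the right: bit − bit − borrow-in; if negative, add 2 and borrow 1 from the next column):
borrow: 00000000000
        00111111100
-       00101010000
-------------------
        00010101100

Method 2 - Add two's complement:
Two's complement of 00101010000: invert → 11010101111, add 1 → 11010110000
  00111111100
+ 11010110000
-------------
 100010101100  (end carry out of the top bit = 1)
Discarding the end carry: 00010101100
Decimal check:
  00111111100 = 256 + 128 + 64 + 32 + 16 + 8 + 4 = 508
  00101010000 = 256 + 64 + 16 = 336
  508 - 336 = 172, and 00010101100 = 128 + 32 + 8 + 4 = 172 ✓



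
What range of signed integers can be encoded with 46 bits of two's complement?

For 46-bit two's complement:
Minimum: -2^45 = -35184372088832
Maximum: 2^45 - 1 = 35184372088831



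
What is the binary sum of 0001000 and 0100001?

Add column by column from the right: bit + bit + carry-in; write the sum mod 2, carry 1 when the sum is 2 or 3.
carry:  0000000
        0001000
+       0100001
---------------
       00101001
(the carry out of the leftmost column, 0, becomes the leading bit)
Decimal check:
  0001000 = 8
  0100001 = 32 + 1 = 33
  8 + 33 = 41, and 00101001 = 32 + 8 + 1 = 41 ✓



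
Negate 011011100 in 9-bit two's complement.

Original: 011011100
Step 1 - Invert all bits: 100100011
Step 2 - Add 1: 100100100
Verification: 011011100 + 100100100 = 1000000000; discarding the end carry (carry out of the top bit) leaves the 9-bit value 000000000, as required for x + (-x)



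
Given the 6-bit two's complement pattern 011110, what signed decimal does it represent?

Binary: 011110
Sign bit: 0 (non-negative)
Read directly as an unsigned value:
011110 = 16 + 8 + 4 + 2 = 30
Value: 30



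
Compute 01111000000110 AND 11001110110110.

AND: 1 only when both bits are 1
  01111000000110
& 11001110110110
----------------
  01001000000110
Decimal: 7686 & 13238 = 4614



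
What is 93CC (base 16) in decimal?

Expand by place value (powers of 16):
Digit values: C = 12
93CC = 9 × 16^3 + 3 × 16^2 + 12 × 16^1 + 12 × 16^0
= 9 × 4096 + 3 × 256 + 12 × 16 + 12 × 1
= 36864 + 768 + 192 + 12
= 37836



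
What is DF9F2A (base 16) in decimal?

Expand by place value (powers of 16):
Digit values: D = 13, F = 15, A = 10
DF9F2A = 13 × 16^5 + 15 × 16^4 + 9 × 16^3 + 15 × 16^2 + 2 × 16^1 + 10 × 16^0
= 13 × 1048576 + 15 × 65536 + 9 × 4096 + 15 × 256 + 2 × 16 + 10 × 1
= 13631488 + 983040 + 36864 + 3840 + 32 + 10
= 14655274



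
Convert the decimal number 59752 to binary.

Using repeated division by 2:
59752 ÷ 2 = 29876 remainder 0
29876 ÷ 2 = 14938 remainder 0
14938 ÷ 2 = 7469 remainder 0
7469 ÷ 2 = 3734 remainder 1
3734 ÷ 2 = 1867 remainder 0
1867 ÷ 2 = 933 remainder 1
933 ÷ 2 = 466 remainder 1
466 ÷ 2 = 233 remainder 0
233 ÷ 2 = 116 remainder 1
116 ÷ 2 = 58 remainder 0
58 ÷ 2 = 29 remainder 0
29 ÷ 2 = 14 remainder 1
14 ÷ 2 = 7 remainder 0
7 ÷ 2 = 3 remainder 1
3 ÷ 2 = 1 remainder 1
1 ÷ 2 = 0 remainder 1
Reading remainders bottom to top: 1110100101101000



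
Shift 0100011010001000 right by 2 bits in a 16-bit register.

Original: 0100011010001000 (decimal 18056)
Shift right by 2 positions
Drop the 2 low bits; fill with zeros on the left
Result: 0001000110100010 (decimal 4514)
Equivalent: 18056 >> 2 = 18056 ÷ 2^2 = 4514



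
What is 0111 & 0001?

AND: 1 only when both bits are 1
  0111
& 0001
------
  0001
Decimal: 7 & 1 = 1



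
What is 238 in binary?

Using repeated division by 2:
238 ÷ 2 = 119 remainder 0
119 ÷ 2 = 59 remainder 1
59 ÷ 2 = 29 remainder 1
29 ÷ 2 = 14 remainder 1
14 ÷ 2 = 7 remainder 0
7 ÷ 2 = 3 remainder 1
3 ÷ 2 = 1 remainder 1
1 ÷ 2 = 0 remainder 1
Reading remainders bottom to top: 11101110



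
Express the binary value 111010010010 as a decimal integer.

Sum of powers of 2 for each 1-bit:
2^1 + 2^4 + 2^7 + 2^9 + 2^10 + 2^11
= 2 + 16 + 128 + 512 + 1024 + 2048
= 3730



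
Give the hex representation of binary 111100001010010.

Group into 4-bit nibbles from right:
  0111 = 7
  1000 = 8
  0101 = 5
  0010 = 2
Result: 7852



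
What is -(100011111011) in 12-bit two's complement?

Original (sign bit 1, negative): 100011111011
Step 1 - Invert all bits: 011100000100
Step 2 - Add 1: 011100000101
Verification: 100011111011 + 011100000101 = 1000000000000; discarding the end carry (carry out of the top bit) leaves the 12-bit value 000000000000, as required for x + (-x)



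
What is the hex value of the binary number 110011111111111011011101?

Group into 4-bit nibbles from right:
  1100 = C
  1111 = F
  1111 = F
  1110 = E
  1101 = D
  1101 = D
Result: CFFEDD



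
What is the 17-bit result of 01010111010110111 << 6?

Original: 01010111010110111 (decimal 44727)
Shift left by 6 positions
Append 6 zeros on the right and drop the 6 high bits that overflow the 17-bit width
Result: 11010110111000000 (decimal 110016)
Equivalent: 44727 << 6 = 44727 × 2^6 = 2862528, truncated to 17 bits = 110016



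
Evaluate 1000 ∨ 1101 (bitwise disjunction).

OR: 1 when either bit is 1
  1000
| 1101
------
  1101
Decimal: 8 | 13 = 13



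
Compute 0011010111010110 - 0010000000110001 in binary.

Method 1 - Direct subtraction (column by column from the right: bit − bit − borrow-in; if negative, add 2 and borrow 1 from the next column):
borrow: 0000000001000010
        0011010111010110
-       0010000000110001
------------------------
        0001010110100101

Method 2 - Add two's complement:
Two's complement of 0010000000110001: invert → 1101111111001110, add 1 → 1101111111001111
  0011010111010110
+ 1101111111001111
------------------
 10001010110100101  (end carry out of the top bit = 1)
Discarding the end carry: 0001010110100101
Decimal check:
  0011010111010110 = 8192 + 4096 + 1024 + 256 + 128 + 64 + 16 + 4 + 2 = 13782
  0010000000110001 = 8192 + 32 + 16 + 1 = 8241
  13782 - 8241 = 5541, and 0001010110100101 = 4096 + 1024 + 256 + 128 + 32 + 4 + 1 = 5541 ✓



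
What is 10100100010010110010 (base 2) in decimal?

Sum of powers of 2 for each 1-bit:
2^1 + 2^4 + 2^5 + 2^7 + 2^10 + 2^14 + 2^17 + 2^19
= 2 + 16 + 32 + 128 + 1024 + 16384 + 131072 + 524288
= 672946



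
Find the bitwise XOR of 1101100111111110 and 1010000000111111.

XOR: 1 when bits differ
  1101100111111110
^ 1010000000111111
------------------
  0111100111000001
Decimal: 55806 ^ 41023 = 31169



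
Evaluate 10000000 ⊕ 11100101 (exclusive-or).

XOR: 1 when bits differ
  10000000
^ 11100101
----------
  01100101
Decimal: 128 ^ 229 = 101



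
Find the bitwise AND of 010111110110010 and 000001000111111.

AND: 1 only when both bits are 1
  010111110110010
& 000001000111111
-----------------
  000001000110010
Decimal: 12210 & 575 = 562



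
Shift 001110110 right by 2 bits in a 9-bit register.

Original: 001110110 (decimal 118)
Shift right by 2 positions
Drop the 2 low bits; fill with zeros on the left
Result: 000011101 (decimal 29)
Equivalent: 118 >> 2 = 118 ÷ 2^2 = 29



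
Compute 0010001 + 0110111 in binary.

Add column by column from the right: bit + bit + carry-in; write the sum mod 2, carry 1 when the sum is 2 or 3.
carry:  1101110
        0010001
+       0110111
---------------
       01001000
(the carry out of the leftmost column, 0, becomes the leading bit)
Decimal check:
  0010001 = 16 + 1 = 17
  0110111 = 32 + 16 + 4 + 2 + 1 = 55
  17 + 55 = 72, and 01001000 = 64 + 8 = 72 ✓



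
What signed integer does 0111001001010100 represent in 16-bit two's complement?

Binary: 0111001001010100
Sign bit: 0 (non-negative)
Read directly as an unsigned value:
0111001001010100 = 16384 + 8192 + 4096 + 512 + 64 + 16 + 4 = 29268
Value: 29268



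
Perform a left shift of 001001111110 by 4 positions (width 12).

Original: 001001111110 (decimal 638)
Shift left by 4 positions
Append 4 zeros on the right and drop the 4 high bits that overflow the 12-bit width
Result: 011111100000 (decimal 2016)
Equivalent: 638 << 4 = 638 × 2^4 = 10208, truncated to 12 bits = 2016



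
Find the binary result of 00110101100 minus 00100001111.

Method 1 - Direct subtraction (column by column from the right: bit − bit − borrow-in; if negative, add 2 and borrow 1 from the next column):
borrow: 00000111110
        00110101100
-       00100001111
-------------------
        00010011101

Method 2 - Add two's complement:
Two's complement of 00100001111: invert → 11011110000, add 1 → 11011110001
  00110101100
+ 11011110001
-------------
 100010011101  (end carry out of the top bit = 1)
Discarding the end carry: 00010011101
Decimal check:
  00110101100 = 256 + 128 + 32 + 8 + 4 = 428
  00100001111 = 256 + 8 + 4 + 2 + 1 = 271
  428 - 271 = 157, and 00010011101 = 128 + 16 + 8 + 4 + 1 = 157 ✓



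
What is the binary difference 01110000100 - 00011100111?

Method 1 - Direct subtraction (column by column from the right: bit − bit − borrow-in; if negative, add 2 and borrow 1 from the next column):
borrow: 00111111110
        01110000100
-       00011100111
-------------------
        01010011101

Method 2 - Add two's complement:
Two's complement of 00011100111: invert → 11100011000, add 1 → 11100011001
  01110000100
+ 11100011001
-------------
 101010011101  (end carry out of the top bit = 1)
Discarding the end carry: 01010011101
Decimal check:
  01110000100 = 512 + 256 + 128 + 4 = 900
  00011100111 = 128 + 64 + 32 + 4 + 2 + 1 = 231
  900 - 231 = 669, and 01010011101 = 512 + 128 + 16 + 8 + 4 + 1 = 669 ✓



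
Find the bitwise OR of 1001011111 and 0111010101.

OR: 1 when either bit is 1
  1001011111
| 0111010101
------------
  1111011111
Decimal: 607 | 469 = 991



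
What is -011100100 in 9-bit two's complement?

Original: 011100100
Step 1 - Invert all bits: 100011011
Step 2 - Add 1: 100011100
Verification: 011100100 + 100011100 = 1000000000; discarding the end carry (carry out of the top bit) leaves the 9-bit value 000000000, as required for x + (-x)



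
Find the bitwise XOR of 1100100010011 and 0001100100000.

XOR: 1 when bits differ
  1100100010011
^ 0001100100000
---------------
  1101000110011
Decimal: 6419 ^ 800 = 6707



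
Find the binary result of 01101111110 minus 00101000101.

Method 1 - Direct subtraction (column by column from the right: bit − bit − borrow-in; if negative, add 2 and borrow 1 from the next column):
borrow: 00000000010
        01101111110
-       00101000101
-------------------
        01000111001

Method 2 - Add two's complement:
Two's complement of 00101000101: invert → 11010111010, add 1 → 11010111011
  01101111110
+ 11010111011
-------------
 101000111001  (end carry out of the top bit = 1)
Discarding the end carry: 01000111001
Decimal check:
  01101111110 = 512 + 256 + 64 + 32 + 16 + 8 + 4 + 2 = 894
  00101000101 = 256 + 64 + 4 + 1 = 325
  894 - 325 = 569, and 01000111001 = 512 + 32 + 16 + 8 + 1 = 569 ✓



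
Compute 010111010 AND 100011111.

AND: 1 only when both bits are 1
  010111010
& 100011111
-----------
  000011010
Decimal: 186 & 287 = 26



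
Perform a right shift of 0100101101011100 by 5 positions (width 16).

Original: 0100101101011100 (decimal 19292)
Shift right by 5 positions
Drop the 5 low bits; fill with zeros on the left
Result: 0000001001011010 (decimal 602)
Equivalent: 19292 >> 5 = 19292 ÷ 2^5 = 602



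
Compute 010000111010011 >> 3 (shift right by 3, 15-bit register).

Original: 010000111010011 (decimal 8659)
Shift right by 3 positions
Drop the 3 low bits; fill with zeros on the left
Result: 000010000111010 (decimal 1082)
Equivalent: 8659 >> 3 = 8659 ÷ 2^3 = 1082



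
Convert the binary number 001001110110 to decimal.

Sum of powers of 2 for each 1-bit:
2^1 + 2^2 + 2^4 + 2^5 + 2^6 + 2^9
= 2 + 4 + 16 + 32 + 64 + 512
= 630



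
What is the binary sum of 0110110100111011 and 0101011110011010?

Add column by column from the right: bit + bit + carry-in; write the sum mod 2, carry 1 when the sum is 2 or 3.
carry:  1111111001110100
        0110110100111011
+       0101011110011010
------------------------
       01100010011010101
(the carry out of the leftmost column, 0, becomes the leading bit)
Decimal check:
  0110110100111011 = 16384 + 8192 + 2048 + 1024 + 256 + 32 + 16 + 8 + 2 + 1 = 27963
  0101011110011010 = 16384 + 4096 + 1024 + 512 + 256 + 128 + 16 + 8 + 2 = 22426
  27963 + 22426 = 50389, and 01100010011010101 = 32768 + 16384 + 1024 + 128 + 64 + 16 + 4 + 1 = 50389 ✓



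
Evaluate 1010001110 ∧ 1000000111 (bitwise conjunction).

AND: 1 only when both bits are 1
  1010001110
& 1000000111
------------
  1000000110
Decimal: 654 & 519 = 518



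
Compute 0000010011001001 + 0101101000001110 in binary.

Add column by column from the right: bit + bit + carry-in; write the sum mod 2, carry 1 when the sum is 2 or 3.
carry:  0000000000010000
        0000010011001001
+       0101101000001110
------------------------
       00101111011010111
(the carry out of the leftmost column, 0, becomes the leading bit)
Decimal check:
  0000010011001001 = 1024 + 128 + 64 + 8 + 1 = 1225
  0101101000001110 = 16384 + 4096 + 2048 + 512 + 8 + 4 + 2 = 23054
  1225 + 23054 = 24279, and 00101111011010111 = 16384 + 4096 + 2048 + 1024 + 512 + 128 + 64 + 16 + 4 + 2 + 1 = 24279 ✓



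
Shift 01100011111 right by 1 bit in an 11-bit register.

Original: 01100011111 (decimal 799)
Shift right by 1 position
Drop the 1 low bit; fill with zero on the left
Result: 00110001111 (decimal 399)
Equivalent: 799 >> 1 = 799 ÷ 2^1 = 399



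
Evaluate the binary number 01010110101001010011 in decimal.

Sum of powers of 2 for each 1-bit:
2^0 + 2^1 + 2^4 + 2^6 + 2^9 + 2^11 + 2^13 + 2^14 + 2^16 + 2^18
= 1 + 2 + 16 + 64 + 512 + 2048 + 8192 + 16384 + 65536 + 262144
= 354899



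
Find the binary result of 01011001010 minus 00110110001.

Method 1 - Direct subtraction (column by column from the right: bit − bit − borrow-in; if negative, add 2 and borrow 1 from the next column):
borrow: 01001100010
        01011001010
-       00110110001
-------------------
        00100011001

Method 2 - Add two's complement:
Two's complement of 00110110001: invert → 11001001110, add 1 → 11001001111
  01011001010
+ 11001001111
-------------
 100100011001  (end carry out of the top bit = 1)
Discarding the end carry: 00100011001
Decimal check:
  01011001010 = 512 + 128 + 64 + 8 + 2 = 714
  00110110001 = 256 + 128 + 32 + 16 + 1 = 433
  714 - 433 = 281, and 00100011001 = 256 + 16 + 8 + 1 = 281 ✓



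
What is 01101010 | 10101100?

OR: 1 when either bit is 1
  01101010
| 10101100
----------
  11101110
Decimal: 106 | 172 = 238



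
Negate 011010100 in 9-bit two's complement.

Original: 011010100
Step 1 - Invert all bits: 100101011
Step 2 - Add 1: 100101100
Verification: 011010100 + 100101100 = 1000000000; discarding the end carry (carry out of the top bit) leaves the 9-bit value 000000000, as required for x + (-x)



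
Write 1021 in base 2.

Using repeated division by 2:
1021 ÷ 2 = 510 remainder 1
510 ÷ 2 = 255 remainder 0
255 ÷ 2 = 127 remainder 1
127 ÷ 2 = 63 remainder 1
63 ÷ 2 = 31 remainder 1
31 ÷ 2 = 15 remainder 1
15 ÷ 2 = 7 remainder 1
7 ÷ 2 = 3 remainder 1
3 ÷ 2 = 1 remainder 1
1 ÷ 2 = 0 remainder 1
Reading remainders bottom to top: 1111111101



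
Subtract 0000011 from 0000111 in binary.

Method 1 - Direct subtraction (column by column from the right: bit − bit − borrow-in; if negative, add 2 and borrow 1 from the next column):
borrow: 0000000
        0000111
-       0000011
---------------
        0000100

Method 2 - Add two's complement:
Two's complement of 0000011: invert → 1111100, add 1 → 1111101
  0000111
+ 1111101
---------
 10000100  (end carry out of the top bit = 1)
Discarding the end carry: 0000100
Decimal check:
  0000111 = 4 + 2 + 1 = 7
  0000011 = 2 + 1 = 3
  7 - 3 = 4, and 0000100 = 4 ✓



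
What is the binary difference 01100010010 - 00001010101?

Method 1 - Direct subtraction (column by column from the right: bit − bit − borrow-in; if negative, add 2 and borrow 1 from the next column):
borrow: 00111111010
        01100010010
-       00001010101
-------------------
        01010111101

Method 2 - Add two's complement:
Two's complement of 00001010101: invert → 11110101010, add 1 → 11110101011
  01100010010
+ 11110101011
-------------
 101010111101  (end carry out of the top bit = 1)
Discarding the end carry: 01010111101
Decimal check:
  01100010010 = 512 + 256 + 16 + 2 = 786
  00001010101 = 64 + 16 + 4 + 1 = 85
  786 - 85 = 701, and 01010111101 = 512 + 128 + 32 + 16 + 8 + 4 + 1 = 701 ✓

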